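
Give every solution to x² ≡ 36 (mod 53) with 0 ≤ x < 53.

53 ≡ 1 (mod 4), so we find a root by search.
Trying successive values, 6² = 36 ≡ 36 (mod 53). The other root is 53 − 6 = 47.

6, 47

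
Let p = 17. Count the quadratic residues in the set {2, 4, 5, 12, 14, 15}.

3

(2/17) = +1 → QR.
(4/17) = +1 → QR.
(5/17) = -1 → non-residue.
(12/17) = -1 → non-residue.
(14/17) = -1 → non-residue.
(15/17) = +1 → QR.
Total quadratic residues among the 6: 3.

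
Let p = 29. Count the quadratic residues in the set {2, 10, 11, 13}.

1

(2/29) = -1 → non-residue.
(10/29) = -1 → non-residue.
(11/29) = -1 → non-residue.
(13/29) = +1 → QR.
Total quadratic residues among the 4: 1.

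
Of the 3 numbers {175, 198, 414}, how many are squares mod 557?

3

(175/557) = +1 → QR.
(198/557) = +1 → QR.
(414/557) = +1 → QR.
Total quadratic residues among the 3: 3.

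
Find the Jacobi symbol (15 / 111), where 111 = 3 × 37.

0

Reciprocity: 15 ≡ 3 and 111 ≡ 3 (mod 4), so (15/111) = −(111/15).
Reduce top mod 15: now compute (6/15).
Pull out 2: since 15 ≡ 7 (mod 8), (2/15) = +1.
Reciprocity: 3 ≡ 3 and 15 ≡ 3 (mod 4), so (3/15) = −(15/3).
Reduce top mod 3: now compute (0/3).
Top reduces to 0: gcd > 1, so the symbol is 0.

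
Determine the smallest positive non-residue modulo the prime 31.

(2/31) = +1, so 2 is a residue.
(3/31) = −1, so 3 is the smallest positive non-residue mod 31.

3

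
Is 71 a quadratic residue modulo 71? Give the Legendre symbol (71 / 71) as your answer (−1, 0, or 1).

0

First reduce: 71 ≡ 0 (mod 71).
Top reduces to 0: gcd > 1, so the symbol is 0.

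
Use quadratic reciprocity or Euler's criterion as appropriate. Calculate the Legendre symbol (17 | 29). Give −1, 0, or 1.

Euler's criterion: (17/29) ≡ 17^14 (mod 29).
17^2 ≡ 28 (mod 29)
17^4 ≡ 1 (mod 29)
17^8 ≡ 1 (mod 29)
17^14 = 17^(8+4+2) ≡ 28 (mod 29).
Result is 28 ≡ −1, so (17/29) = −1.

-1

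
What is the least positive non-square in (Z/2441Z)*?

(2/2441) = +1, so 2 is a residue.
(3/2441) = −1, so 3 is the smallest positive non-residue mod 2441.

3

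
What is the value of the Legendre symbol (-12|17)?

First reduce: -12 ≡ 5 (mod 17).
Reciprocity: 5 ≡ 1 and 17 ≡ 1 (mod 4), so (5/17) = +(17/5).
Reduce top mod 5: now compute (2/5).
Pull out 2: since 5 ≡ 5 (mod 8), (2/5) = -1.
Reached (1/5) = 1. Collecting the sign flips along the way, the symbol is -1.

-1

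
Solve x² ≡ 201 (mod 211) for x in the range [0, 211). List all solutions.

Since 211 ≡ 3 (mod 4), a square root of 201 is 201^((211+1)/4) = 201^53 mod 211.
Repeated squaring: 201^2≡100, 201^4≡83, 201^8≡137, 201^16≡201, 201^32≡100 (mod 211).
201^53 = 201^(32+16+4+1) ≡ 137 (mod 211).
Check: 137² = 18769 ≡ 201 (mod 211). The two roots are 74 and 137.

74, 137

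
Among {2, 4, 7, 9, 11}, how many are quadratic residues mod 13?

(2/13) = -1 → non-residue.
(4/13) = +1 → QR.
(7/13) = -1 → non-residue.
(9/13) = +1 → QR.
(11/13) = -1 → non-residue.
Total quadratic residues among the 5: 2.

2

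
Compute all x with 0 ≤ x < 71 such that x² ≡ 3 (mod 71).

28, 43

Since 71 ≡ 3 (mod 4), a square root of 3 is 3^((71+1)/4) = 3^18 mod 71.
Repeated squaring: 3^2≡9, 3^4≡10, 3^8≡29, 3^16≡60 (mod 71).
3^18 = 3^(16+2) ≡ 43 (mod 71).
Check: 43² = 1849 ≡ 3 (mod 71). The two roots are 28 and 43.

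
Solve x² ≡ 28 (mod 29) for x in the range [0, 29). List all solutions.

12, 17

29 ≡ 1 (mod 4), so we find a root by search.
Trying successive values, 12² = 144 ≡ 28 (mod 29). The other root is 29 − 12 = 17.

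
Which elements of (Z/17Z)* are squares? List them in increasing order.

Square k = 1,…,8 (k and 17−k give the same square):
1²=1, 2²=4, 3²=9, 4²=16, 5²≡8, 6²≡2, 7²≡15, 8²≡13 (mod 17).
So the quadratic residues mod 17 are {1, 2, 4, 8, 9, 13, 15, 16}.

1 2 4 8 9 13 15 16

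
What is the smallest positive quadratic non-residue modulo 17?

3

(2/17) = +1, so 2 is a residue.
(3/17) = −1, so 3 is the smallest positive non-residue mod 17.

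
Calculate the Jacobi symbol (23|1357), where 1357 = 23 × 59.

0

Reciprocity: 23 ≡ 3 and 1357 ≡ 1 (mod 4), so (23/1357) = +(1357/23).
Reduce top mod 23: now compute (0/23).
Top reduces to 0: gcd > 1, so the symbol is 0.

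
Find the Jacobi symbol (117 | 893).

1

Reciprocity: 117 ≡ 1 and 893 ≡ 1 (mod 4), so (117/893) = +(893/117).
Reduce top mod 117: now compute (74/117).
Pull out 2: since 117 ≡ 5 (mod 8), (2/117) = -1.
Reciprocity: 37 ≡ 1 and 117 ≡ 1 (mod 4), so (37/117) = +(117/37).
Reduce top mod 37: now compute (6/37).
Pull out 2: since 37 ≡ 5 (mod 8), (2/37) = -1.
Reciprocity: 3 ≡ 3 and 37 ≡ 1 (mod 4), so (3/37) = +(37/3).
Reduce top mod 3: now compute (1/3).
Reached (1/3) = 1. Collecting the sign flips along the way, the symbol is +1.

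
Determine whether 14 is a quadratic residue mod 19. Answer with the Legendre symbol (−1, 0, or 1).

Euler's criterion: (14/19) ≡ 14^9 (mod 19).
14^2 ≡ 6 (mod 19)
14^4 ≡ 17 (mod 19)
14^8 ≡ 4 (mod 19)
14^9 = 14^(8+1) ≡ 18 (mod 19).
Result is 18 ≡ −1, so (14/19) = −1.

-1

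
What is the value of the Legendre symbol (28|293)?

-1

Pull out 2^2: since 293 ≡ 5 (mod 8), (2/293) = -1, so (2/293)^2 = +1.
Reciprocity: 7 ≡ 3 and 293 ≡ 1 (mod 4), so (7/293) = +(293/7).
Reduce top mod 7: now compute (6/7).
Pull out 2: since 7 ≡ 7 (mod 8), (2/7) = +1.
Reciprocity: 3 ≡ 3 and 7 ≡ 3 (mod 4), so (3/7) = −(7/3).
Reduce top mod 3: now compute (1/3).
Reached (1/3) = 1. Collecting the sign flips along the way, the symbol is -1.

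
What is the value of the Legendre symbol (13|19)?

Reciprocity: 13 ≡ 1 and 19 ≡ 3 (mod 4), so (13/19) = +(19/13).
Reduce top mod 13: now compute (6/13).
Pull out 2: since 13 ≡ 5 (mod 8), (2/13) = -1.
Reciprocity: 3 ≡ 3 and 13 ≡ 1 (mod 4), so (3/13) = +(13/3).
Reduce top mod 3: now compute (1/3).
Reached (1/3) = 1. Collecting the sign flips along the way, the symbol is -1.

-1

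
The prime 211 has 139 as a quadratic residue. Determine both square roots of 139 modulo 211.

75, 136

Since 211 ≡ 3 (mod 4), a square root of 139 is 139^((211+1)/4) = 139^53 mod 211.
Repeated squaring: 139^2≡120, 139^4≡52, 139^8≡172, 139^16≡44, 139^32≡37 (mod 211).
139^53 = 139^(32+16+4+1) ≡ 136 (mod 211).
Check: 136² = 18496 ≡ 139 (mod 211). The two roots are 75 and 136.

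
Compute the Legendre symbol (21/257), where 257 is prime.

Reciprocity: 21 ≡ 1 and 257 ≡ 1 (mod 4), so (21/257) = +(257/21).
Reduce top mod 21: now compute (5/21).
Reciprocity: 5 ≡ 1 and 21 ≡ 1 (mod 4), so (5/21) = +(21/5).
Reduce top mod 5: now compute (1/5).
Reached (1/5) = 1. Collecting the sign flips along the way, the symbol is +1.

1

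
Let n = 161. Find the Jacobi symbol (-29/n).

First reduce: -29 ≡ 132 (mod 161).
Pull out 2^2: since 161 ≡ 1 (mod 8), (2/161) = +1, so (2/161)^2 = +1.
Reciprocity: 33 ≡ 1 and 161 ≡ 1 (mod 4), so (33/161) = +(161/33).
Reduce top mod 33: now compute (29/33).
Reciprocity: 29 ≡ 1 and 33 ≡ 1 (mod 4), so (29/33) = +(33/29).
Reduce top mod 29: now compute (4/29).
Pull out 2^2: since 29 ≡ 5 (mod 8), (2/29) = -1, so (2/29)^2 = +1.
Reached (1/29) = 1. Collecting the sign flips along the way, the symbol is +1.

1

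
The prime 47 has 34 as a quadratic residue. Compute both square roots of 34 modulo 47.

Since 47 ≡ 3 (mod 4), a square root of 34 is 34^((47+1)/4) = 34^12 mod 47.
Repeated squaring: 34^2≡28, 34^4≡32, 34^8≡37 (mod 47).
34^12 = 34^(8+4) ≡ 9 (mod 47).
Check: 9² = 81 ≡ 34 (mod 47). The two roots are 9 and 38.

9, 38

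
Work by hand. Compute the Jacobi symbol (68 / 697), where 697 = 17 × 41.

0

Pull out 2^2: since 697 ≡ 1 (mod 8), (2/697) = +1, so (2/697)^2 = +1.
Reciprocity: 17 ≡ 1 and 697 ≡ 1 (mod 4), so (17/697) = +(697/17).
Reduce top mod 17: now compute (0/17).
Top reduces to 0: gcd > 1, so the symbol is 0.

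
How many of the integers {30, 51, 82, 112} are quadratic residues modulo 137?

2

(30/137) = +1 → QR.
(51/137) = -1 → non-residue.
(82/137) = -1 → non-residue.
(112/137) = +1 → QR.
Total quadratic residues among the 4: 2.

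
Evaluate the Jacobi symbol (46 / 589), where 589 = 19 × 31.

1

Pull out 2: since 589 ≡ 5 (mod 8), (2/589) = -1.
Reciprocity: 23 ≡ 3 and 589 ≡ 1 (mod 4), so (23/589) = +(589/23).
Reduce top mod 23: now compute (14/23).
Pull out 2: since 23 ≡ 7 (mod 8), (2/23) = +1.
Reciprocity: 7 ≡ 3 and 23 ≡ 3 (mod 4), so (7/23) = −(23/7).
Reduce top mod 7: now compute (2/7).
Pull out 2: since 7 ≡ 7 (mod 8), (2/7) = +1.
Reached (1/7) = 1. Collecting the sign flips along the way, the symbol is +1.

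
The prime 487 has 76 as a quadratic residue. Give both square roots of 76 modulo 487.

Since 487 ≡ 3 (mod 4), a square root of 76 is 76^((487+1)/4) = 76^122 mod 487.
Repeated squaring: 76^2≡419, 76^4≡241, 76^8≡128, 76^16≡313, 76^32≡82, 76^64≡393 (mod 487).
76^122 = 76^(64+32+16+8+2) ≡ 115 (mod 487).
Check: 115² = 13225 ≡ 76 (mod 487). The two roots are 115 and 372.

115, 372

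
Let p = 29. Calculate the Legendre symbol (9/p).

Reciprocity: 9 ≡ 1 and 29 ≡ 1 (mod 4), so (9/29) = +(29/9).
Reduce top mod 9: now compute (2/9).
Pull out 2: since 9 ≡ 1 (mod 8), (2/9) = +1.
Reached (1/9) = 1. Collecting the sign flips along the way, the symbol is +1.

1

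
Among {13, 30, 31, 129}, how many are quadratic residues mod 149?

(13/149) = -1 → non-residue.
(30/149) = +1 → QR.
(31/149) = +1 → QR.
(129/149) = +1 → QR.
Total quadratic residues among the 4: 3.

3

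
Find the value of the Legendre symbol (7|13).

-1

Euler's criterion: (7/13) ≡ 7^6 (mod 13).
7^2 ≡ 10 (mod 13)
7^4 ≡ 9 (mod 13)
7^6 = 7^(4+2) ≡ 12 (mod 13).
Result is 12 ≡ −1, so (7/13) = −1.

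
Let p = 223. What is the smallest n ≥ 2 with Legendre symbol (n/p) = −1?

3

(2/223) = +1, so 2 is a residue.
(3/223) = −1, so 3 is the smallest positive non-residue mod 223.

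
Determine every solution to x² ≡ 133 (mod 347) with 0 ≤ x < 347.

Since 347 ≡ 3 (mod 4), a square root of 133 is 133^((347+1)/4) = 133^87 mod 347.
Repeated squaring: 133^2≡339, 133^4≡64, 133^8≡279, 133^16≡113, 133^32≡277, 133^64≡42 (mod 347).
133^87 = 133^(64+16+4+2+1) ≡ 39 (mod 347).
Check: 39² = 1521 ≡ 133 (mod 347). The two roots are 39 and 308.

39, 308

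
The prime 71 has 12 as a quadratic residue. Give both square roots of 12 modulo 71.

15, 56

Since 71 ≡ 3 (mod 4), a square root of 12 is 12^((71+1)/4) = 12^18 mod 71.
Repeated squaring: 12^2≡2, 12^4≡4, 12^8≡16, 12^16≡43 (mod 71).
12^18 = 12^(16+2) ≡ 15 (mod 71).
Check: 15² = 225 ≡ 12 (mod 71). The two roots are 15 and 56.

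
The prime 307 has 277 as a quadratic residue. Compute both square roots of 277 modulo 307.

82, 225

Since 307 ≡ 3 (mod 4), a square root of 277 is 277^((307+1)/4) = 277^77 mod 307.
Repeated squaring: 277^2≡286, 277^4≡134, 277^8≡150, 277^16≡89, 277^32≡246, 277^64≡37 (mod 307).
277^77 = 277^(64+8+4+1) ≡ 225 (mod 307).
Check: 225² = 50625 ≡ 277 (mod 307). The two roots are 82 and 225.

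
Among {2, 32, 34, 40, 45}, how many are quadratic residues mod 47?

3

(2/47) = +1 → QR.
(32/47) = +1 → QR.
(34/47) = +1 → QR.
(40/47) = -1 → non-residue.
(45/47) = -1 → non-residue.
Total quadratic residues among the 5: 3.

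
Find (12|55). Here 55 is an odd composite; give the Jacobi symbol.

Pull out 2^2: since 55 ≡ 7 (mod 8), (2/55) = +1, so (2/55)^2 = +1.
Reciprocity: 3 ≡ 3 and 55 ≡ 3 (mod 4), so (3/55) = −(55/3).
Reduce top mod 3: now compute (1/3).
Reached (1/3) = 1. Collecting the sign flips along the way, the symbol is -1.

-1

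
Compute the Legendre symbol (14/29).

-1

Euler's criterion: (14/29) ≡ 14^14 (mod 29).
14^2 ≡ 22 (mod 29)
14^4 ≡ 20 (mod 29)
14^8 ≡ 23 (mod 29)
14^14 = 14^(8+4+2) ≡ 28 (mod 29).
Result is 28 ≡ −1, so (14/29) = −1.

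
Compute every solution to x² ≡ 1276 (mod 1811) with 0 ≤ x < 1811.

228, 1583

Since 1811 ≡ 3 (mod 4), a square root of 1276 is 1276^((1811+1)/4) = 1276^453 mod 1811.
Repeated squaring: 1276^2≡87, 1276^4≡325, 1276^8≡587, 1276^16≡479, 1276^32≡1255, 1276^64≡1266, 1276^128≡21, 1276^256≡441 (mod 1811).
1276^453 = 1276^(256+128+64+4+1) ≡ 1583 (mod 1811).
Check: 1583² = 2505889 ≡ 1276 (mod 1811). The two roots are 228 and 1583.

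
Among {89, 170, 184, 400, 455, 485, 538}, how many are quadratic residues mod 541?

(89/541) = -1 → non-residue.
(170/541) = +1 → QR.
(184/541) = -1 → non-residue.
(400/541) = +1 → QR.
(455/541) = -1 → non-residue.
(485/541) = -1 → non-residue.
(538/541) = +1 → QR.
Total quadratic residues among the 7: 3.

3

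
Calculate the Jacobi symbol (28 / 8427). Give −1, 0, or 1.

Pull out 2^2: since 8427 ≡ 3 (mod 8), (2/8427) = -1, so (2/8427)^2 = +1.
Reciprocity: 7 ≡ 3 and 8427 ≡ 3 (mod 4), so (7/8427) = −(8427/7).
Reduce top mod 7: now compute (6/7).
Pull out 2: since 7 ≡ 7 (mod 8), (2/7) = +1.
Reciprocity: 3 ≡ 3 and 7 ≡ 3 (mod 4), so (3/7) = −(7/3).
Reduce top mod 3: now compute (1/3).
Reached (1/3) = 1. Collecting the sign flips along the way, the symbol is +1.

1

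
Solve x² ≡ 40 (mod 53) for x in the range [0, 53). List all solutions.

26, 27

53 ≡ 1 (mod 4), so we find a root by search.
Trying successive values, 26² = 676 ≡ 40 (mod 53). The other root is 53 − 26 = 27.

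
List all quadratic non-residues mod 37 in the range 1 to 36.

2,5,6,8,13,14,15,17,18,19,20,22,23,24,29,31,32,35

Square k = 1,…,18 (k and 37−k give the same square):
1²=1, 2²=4, 3²=9, 4²=16, 5²=25, 6²=36, 7²≡12, 8²≡27, 9²≡7, 10²≡26, 11²≡10, 12²≡33, 13²≡21, 14²≡11, 15²≡3, 16²≡34, 17²≡30, 18²≡28 (mod 37).
The residues are {1, 3, 4, 7, 9, 10, 11, 12, 16, 21, 25, 26, 27, 28, 30, 33, 34, 36}; the non-residues are the remaining 18 nonzero classes.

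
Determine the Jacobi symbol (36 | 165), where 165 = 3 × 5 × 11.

0

Pull out 2^2: since 165 ≡ 5 (mod 8), (2/165) = -1, so (2/165)^2 = +1.
Reciprocity: 9 ≡ 1 and 165 ≡ 1 (mod 4), so (9/165) = +(165/9).
Reduce top mod 9: now compute (3/9).
Reciprocity: 3 ≡ 3 and 9 ≡ 1 (mod 4), so (3/9) = +(9/3).
Reduce top mod 3: now compute (0/3).
Top reduces to 0: gcd > 1, so the symbol is 0.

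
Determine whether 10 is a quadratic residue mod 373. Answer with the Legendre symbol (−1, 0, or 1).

1

Pull out 2: since 373 ≡ 5 (mod 8), (2/373) = -1.
Reciprocity: 5 ≡ 1 and 373 ≡ 1 (mod 4), so (5/373) = +(373/5).
Reduce top mod 5: now compute (3/5).
Reciprocity: 3 ≡ 3 and 5 ≡ 1 (mod 4), so (3/5) = +(5/3).
Reduce top mod 3: now compute (2/3).
Pull out 2: since 3 ≡ 3 (mod 8), (2/3) = -1.
Reached (1/3) = 1. Collecting the sign flips along the way, the symbol is +1.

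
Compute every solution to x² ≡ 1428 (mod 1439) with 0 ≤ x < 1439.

621, 818

Since 1439 ≡ 3 (mod 4), a square root of 1428 is 1428^((1439+1)/4) = 1428^360 mod 1439.
Repeated squaring: 1428^2≡121, 1428^4≡251, 1428^8≡1124, 1428^16≡1373, 1428^32≡39, 1428^64≡82, 1428^128≡968, 1428^256≡235 (mod 1439).
1428^360 = 1428^(256+64+32+8) ≡ 818 (mod 1439).
Check: 818² = 669124 ≡ 1428 (mod 1439). The two roots are 621 and 818.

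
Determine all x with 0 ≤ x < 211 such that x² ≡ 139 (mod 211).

75, 136

Since 211 ≡ 3 (mod 4), a square root of 139 is 139^((211+1)/4) = 139^53 mod 211.
Repeated squaring: 139^2≡120, 139^4≡52, 139^8≡172, 139^16≡44, 139^32≡37 (mod 211).
139^53 = 139^(32+16+4+1) ≡ 136 (mod 211).
Check: 136² = 18496 ≡ 139 (mod 211). The two roots are 75 and 136.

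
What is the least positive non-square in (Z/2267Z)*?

(2/2267) = −1, so 2 is the smallest positive non-residue mod 2267.

2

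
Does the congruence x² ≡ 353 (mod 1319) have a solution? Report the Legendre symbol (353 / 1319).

1

Reciprocity: 353 ≡ 1 and 1319 ≡ 3 (mod 4), so (353/1319) = +(1319/353).
Reduce top mod 353: now compute (260/353).
Pull out 2^2: since 353 ≡ 1 (mod 8), (2/353) = +1, so (2/353)^2 = +1.
Reciprocity: 65 ≡ 1 and 353 ≡ 1 (mod 4), so (65/353) = +(353/65).
Reduce top mod 65: now compute (28/65).
Pull out 2^2: since 65 ≡ 1 (mod 8), (2/65) = +1, so (2/65)^2 = +1.
Reciprocity: 7 ≡ 3 and 65 ≡ 1 (mod 4), so (7/65) = +(65/7).
Reduce top mod 7: now compute (2/7).
Pull out 2: since 7 ≡ 7 (mod 8), (2/7) = +1.
Reached (1/7) = 1. Collecting the sign flips along the way, the symbol is +1.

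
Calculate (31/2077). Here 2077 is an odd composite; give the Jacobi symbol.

Reciprocity: 31 ≡ 3 and 2077 ≡ 1 (mod 4), so (31/2077) = +(2077/31).
Reduce top mod 31: now compute (0/31).
Top reduces to 0: gcd > 1, so the symbol is 0.

0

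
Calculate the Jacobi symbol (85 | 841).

Reciprocity: 85 ≡ 1 and 841 ≡ 1 (mod 4), so (85/841) = +(841/85).
Reduce top mod 85: now compute (76/85).
Pull out 2^2: since 85 ≡ 5 (mod 8), (2/85) = -1, so (2/85)^2 = +1.
Reciprocity: 19 ≡ 3 and 85 ≡ 1 (mod 4), so (19/85) = +(85/19).
Reduce top mod 19: now compute (9/19).
Reciprocity: 9 ≡ 1 and 19 ≡ 3 (mod 4), so (9/19) = +(19/9).
Reduce top mod 9: now compute (1/9).
Reached (1/9) = 1. Collecting the sign flips along the way, the symbol is +1.

1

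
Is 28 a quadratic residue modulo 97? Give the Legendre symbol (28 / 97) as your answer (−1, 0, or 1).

-1

Euler's criterion: (28/97) ≡ 28^48 (mod 97).
28^2 ≡ 8 (mod 97)
28^4 ≡ 64 (mod 97)
28^8 ≡ 22 (mod 97)
28^16 ≡ 96 (mod 97)
28^32 ≡ 1 (mod 97)
28^48 = 28^(32+16) ≡ 96 (mod 97).
Result is 96 ≡ −1, so (28/97) = −1.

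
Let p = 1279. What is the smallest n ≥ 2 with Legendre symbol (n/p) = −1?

3

(2/1279) = +1, so 2 is a residue.
(3/1279) = −1, so 3 is the smallest positive non-residue mod 1279.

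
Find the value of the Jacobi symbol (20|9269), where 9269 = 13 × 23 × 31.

1

Pull out 2^2: since 9269 ≡ 5 (mod 8), (2/9269) = -1, so (2/9269)^2 = +1.
Reciprocity: 5 ≡ 1 and 9269 ≡ 1 (mod 4), so (5/9269) = +(9269/5).
Reduce top mod 5: now compute (4/5).
Pull out 2^2: since 5 ≡ 5 (mod 8), (2/5) = -1, so (2/5)^2 = +1.
Reached (1/5) = 1. Collecting the sign flips along the way, the symbol is +1.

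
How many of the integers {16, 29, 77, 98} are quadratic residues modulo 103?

(16/103) = +1 → QR.
(29/103) = +1 → QR.
(77/103) = -1 → non-residue.
(98/103) = +1 → QR.
Total quadratic residues among the 4: 3.

3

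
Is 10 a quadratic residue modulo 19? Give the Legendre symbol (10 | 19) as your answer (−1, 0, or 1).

Pull out 2: since 19 ≡ 3 (mod 8), (2/19) = -1.
Reciprocity: 5 ≡ 1 and 19 ≡ 3 (mod 4), so (5/19) = +(19/5).
Reduce top mod 5: now compute (4/5).
Pull out 2^2: since 5 ≡ 5 (mod 8), (2/5) = -1, so (2/5)^2 = +1.
Reached (1/5) = 1. Collecting the sign flips along the way, the symbol is -1.

-1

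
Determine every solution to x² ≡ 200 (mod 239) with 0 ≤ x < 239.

34, 205

Since 239 ≡ 3 (mod 4), a square root of 200 is 200^((239+1)/4) = 200^60 mod 239.
Repeated squaring: 200^2≡87, 200^4≡160, 200^8≡27, 200^16≡12, 200^32≡144 (mod 239).
200^60 = 200^(32+16+8+4) ≡ 34 (mod 239).
Check: 34² = 1156 ≡ 200 (mod 239). The two roots are 34 and 205.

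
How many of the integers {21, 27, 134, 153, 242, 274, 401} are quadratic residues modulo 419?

(21/419) = +1 → QR.
(27/419) = +1 → QR.
(134/419) = +1 → QR.
(153/419) = -1 → non-residue.
(242/419) = -1 → non-residue.
(274/419) = -1 → non-residue.
(401/419) = +1 → QR.
Total quadratic residues among the 7: 4.

4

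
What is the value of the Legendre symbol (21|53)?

Reciprocity: 21 ≡ 1 and 53 ≡ 1 (mod 4), so (21/53) = +(53/21).
Reduce top mod 21: now compute (11/21).
Reciprocity: 11 ≡ 3 and 21 ≡ 1 (mod 4), so (11/21) = +(21/11).
Reduce top mod 11: now compute (10/11).
Pull out 2: since 11 ≡ 3 (mod 8), (2/11) = -1.
Reciprocity: 5 ≡ 1 and 11 ≡ 3 (mod 4), so (5/11) = +(11/5).
Reduce top mod 5: now compute (1/5).
Reached (1/5) = 1. Collecting the sign flips along the way, the symbol is -1.

-1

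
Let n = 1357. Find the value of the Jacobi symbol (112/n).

Pull out 2^4: since 1357 ≡ 5 (mod 8), (2/1357) = -1, so (2/1357)^4 = +1.
Reciprocity: 7 ≡ 3 and 1357 ≡ 1 (mod 4), so (7/1357) = +(1357/7).
Reduce top mod 7: now compute (6/7).
Pull out 2: since 7 ≡ 7 (mod 8), (2/7) = +1.
Reciprocity: 3 ≡ 3 and 7 ≡ 3 (mod 4), so (3/7) = −(7/3).
Reduce top mod 3: now compute (1/3).
Reached (1/3) = 1. Collecting the sign flips along the way, the symbol is -1.

-1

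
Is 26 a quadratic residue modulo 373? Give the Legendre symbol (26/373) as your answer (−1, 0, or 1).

-1

Euler's criterion: (26/373) ≡ 26^186 (mod 373).
26^2 ≡ 303 (mod 373)
26^4 ≡ 51 (mod 373)
26^8 ≡ 363 (mod 373)
26^16 ≡ 100 (mod 373)
26^32 ≡ 302 (mod 373)
26^64 ≡ 192 (mod 373)
26^128 ≡ 310 (mod 373)
26^186 = 26^(128+32+16+8+2) ≡ 372 (mod 373).
Result is 372 ≡ −1, so (26/373) = −1.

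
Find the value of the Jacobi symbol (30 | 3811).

Pull out 2: since 3811 ≡ 3 (mod 8), (2/3811) = -1.
Reciprocity: 15 ≡ 3 and 3811 ≡ 3 (mod 4), so (15/3811) = −(3811/15).
Reduce top mod 15: now compute (1/15).
Reached (1/15) = 1. Collecting the sign flips along the way, the symbol is +1.

1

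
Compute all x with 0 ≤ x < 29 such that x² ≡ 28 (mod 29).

12, 17

29 ≡ 1 (mod 4), so we find a root by search.
Trying successive values, 12² = 144 ≡ 28 (mod 29). The other root is 29 − 12 = 17.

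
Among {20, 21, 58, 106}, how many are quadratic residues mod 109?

3

(20/109) = +1 → QR.
(21/109) = +1 → QR.
(58/109) = -1 → non-residue.
(106/109) = +1 → QR.
Total quadratic residues among the 4: 3.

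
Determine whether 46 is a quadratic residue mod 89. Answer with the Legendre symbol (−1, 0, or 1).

Pull out 2: since 89 ≡ 1 (mod 8), (2/89) = +1.
Reciprocity: 23 ≡ 3 and 89 ≡ 1 (mod 4), so (23/89) = +(89/23).
Reduce top mod 23: now compute (20/23).
Pull out 2^2: since 23 ≡ 7 (mod 8), (2/23) = +1, so (2/23)^2 = +1.
Reciprocity: 5 ≡ 1 and 23 ≡ 3 (mod 4), so (5/23) = +(23/5).
Reduce top mod 5: now compute (3/5).
Reciprocity: 3 ≡ 3 and 5 ≡ 1 (mod 4), so (3/5) = +(5/3).
Reduce top mod 3: now compute (2/3).
Pull out 2: since 3 ≡ 3 (mod 8), (2/3) = -1.
Reached (1/3) = 1. Collecting the sign flips along the way, the symbol is -1.

-1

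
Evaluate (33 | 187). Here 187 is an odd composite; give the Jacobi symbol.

0

Reciprocity: 33 ≡ 1 and 187 ≡ 3 (mod 4), so (33/187) = +(187/33).
Reduce top mod 33: now compute (22/33).
Pull out 2: since 33 ≡ 1 (mod 8), (2/33) = +1.
Reciprocity: 11 ≡ 3 and 33 ≡ 1 (mod 4), so (11/33) = +(33/11).
Reduce top mod 11: now compute (0/11).
Top reduces to 0: gcd > 1, so the symbol is 0.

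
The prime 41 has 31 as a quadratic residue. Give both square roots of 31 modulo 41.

20, 21

41 ≡ 1 (mod 4), so we find a root by search.
Trying successive values, 20² = 400 ≡ 31 (mod 41). The other root is 41 − 20 = 21.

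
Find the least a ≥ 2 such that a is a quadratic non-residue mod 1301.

2

(2/1301) = −1, so 2 is the smallest positive non-residue mod 1301.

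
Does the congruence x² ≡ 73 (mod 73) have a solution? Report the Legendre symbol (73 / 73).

First reduce: 73 ≡ 0 (mod 73).
Top reduces to 0: gcd > 1, so the symbol is 0.

0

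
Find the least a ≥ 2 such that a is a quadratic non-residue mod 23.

5

(2/23) = +1, so 2 is a residue.
(3/23) = +1, so 3 is a residue.
(4/23) = +1, so 4 is a residue.
(5/23) = −1, so 5 is the smallest positive non-residue mod 23.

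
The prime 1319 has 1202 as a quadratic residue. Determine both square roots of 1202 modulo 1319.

401, 918

Since 1319 ≡ 3 (mod 4), a square root of 1202 is 1202^((1319+1)/4) = 1202^330 mod 1319.
Repeated squaring: 1202^2≡499, 1202^4≡1029, 1202^8≡1003, 1202^16≡931, 1202^32≡178, 1202^64≡28, 1202^128≡784, 1202^256≡2 (mod 1319).
1202^330 = 1202^(256+64+8+2) ≡ 401 (mod 1319).
Check: 401² = 160801 ≡ 1202 (mod 1319). The two roots are 401 and 918.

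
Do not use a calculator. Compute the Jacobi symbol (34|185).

Pull out 2: since 185 ≡ 1 (mod 8), (2/185) = +1.
Reciprocity: 17 ≡ 1 and 185 ≡ 1 (mod 4), so (17/185) = +(185/17).
Reduce top mod 17: now compute (15/17).
Reciprocity: 15 ≡ 3 and 17 ≡ 1 (mod 4), so (15/17) = +(17/15).
Reduce top mod 15: now compute (2/15).
Pull out 2: since 15 ≡ 7 (mod 8), (2/15) = +1.
Reached (1/15) = 1. Collecting the sign flips along the way, the symbol is +1.

1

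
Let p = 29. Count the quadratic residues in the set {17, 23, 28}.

(17/29) = -1 → non-residue.
(23/29) = +1 → QR.
(28/29) = +1 → QR.
Total quadratic residues among the 3: 2.

2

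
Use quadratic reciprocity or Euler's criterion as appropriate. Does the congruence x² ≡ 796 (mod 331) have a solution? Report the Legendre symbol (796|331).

First reduce: 796 ≡ 134 (mod 331).
Pull out 2: since 331 ≡ 3 (mod 8), (2/331) = -1.
Reciprocity: 67 ≡ 3 and 331 ≡ 3 (mod 4), so (67/331) = −(331/67).
Reduce top mod 67: now compute (63/67).
Reciprocity: 63 ≡ 3 and 67 ≡ 3 (mod 4), so (63/67) = −(67/63).
Reduce top mod 63: now compute (4/63).
Pull out 2^2: since 63 ≡ 7 (mod 8), (2/63) = +1, so (2/63)^2 = +1.
Reached (1/63) = 1. Collecting the sign flips along the way, the symbol is -1.

-1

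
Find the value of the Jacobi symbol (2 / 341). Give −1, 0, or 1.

-1

Pull out 2: since 341 ≡ 5 (mod 8), (2/341) = -1.
Reached (1/341) = 1. Collecting the sign flips along the way, the symbol is -1.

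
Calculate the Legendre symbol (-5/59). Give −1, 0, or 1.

-1

Euler's criterion: (-5/59) ≡ 54^29 (mod 59).
54^2 ≡ 25 (mod 59)
54^4 ≡ 35 (mod 59)
54^8 ≡ 45 (mod 59)
54^16 ≡ 19 (mod 59)
54^29 = 54^(16+8+4+1) ≡ 58 (mod 59).
Result is 58 ≡ −1, so (-5/59) = −1.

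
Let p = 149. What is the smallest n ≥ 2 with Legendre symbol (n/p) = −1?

2

(2/149) = −1, so 2 is the smallest positive non-residue mod 149.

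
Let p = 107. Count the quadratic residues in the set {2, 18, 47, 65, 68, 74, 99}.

2

(2/107) = -1 → non-residue.
(18/107) = -1 → non-residue.
(47/107) = +1 → QR.
(65/107) = -1 → non-residue.
(68/107) = -1 → non-residue.
(74/107) = -1 → non-residue.
(99/107) = +1 → QR.
Total quadratic residues among the 7: 2.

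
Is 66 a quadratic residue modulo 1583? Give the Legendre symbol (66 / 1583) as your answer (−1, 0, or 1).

Pull out 2: since 1583 ≡ 7 (mod 8), (2/1583) = +1.
Reciprocity: 33 ≡ 1 and 1583 ≡ 3 (mod 4), so (33/1583) = +(1583/33).
Reduce top mod 33: now compute (32/33).
Pull out 2^5: since 33 ≡ 1 (mod 8), (2/33) = +1, so (2/33)^5 = +1.
Reached (1/33) = 1. Collecting the sign flips along the way, the symbol is +1.

1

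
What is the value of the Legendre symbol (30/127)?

1

Pull out 2: since 127 ≡ 7 (mod 8), (2/127) = +1.
Reciprocity: 15 ≡ 3 and 127 ≡ 3 (mod 4), so (15/127) = −(127/15).
Reduce top mod 15: now compute (7/15).
Reciprocity: 7 ≡ 3 and 15 ≡ 3 (mod 4), so (7/15) = −(15/7).
Reduce top mod 7: now compute (1/7).
Reached (1/7) = 1. Collecting the sign flips along the way, the symbol is +1.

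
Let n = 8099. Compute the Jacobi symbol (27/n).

Reciprocity: 27 ≡ 3 and 8099 ≡ 3 (mod 4), so (27/8099) = −(8099/27).
Reduce top mod 27: now compute (26/27).
Pull out 2: since 27 ≡ 3 (mod 8), (2/27) = -1.
Reciprocity: 13 ≡ 1 and 27 ≡ 3 (mod 4), so (13/27) = +(27/13).
Reduce top mod 13: now compute (1/13).
Reached (1/13) = 1. Collecting the sign flips along the way, the symbol is +1.

1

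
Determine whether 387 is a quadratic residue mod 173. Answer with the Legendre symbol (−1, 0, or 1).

1

Euler's criterion: (387/173) ≡ 41^86 (mod 173).
41^2 ≡ 124 (mod 173)
41^4 ≡ 152 (mod 173)
41^8 ≡ 95 (mod 173)
41^16 ≡ 29 (mod 173)
41^32 ≡ 149 (mod 173)
41^64 ≡ 57 (mod 173)
41^86 = 41^(64+16+4+2) ≡ 1 (mod 173).
Result is 1, so (387/173) = 1.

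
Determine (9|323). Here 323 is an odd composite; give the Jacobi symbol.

Reciprocity: 9 ≡ 1 and 323 ≡ 3 (mod 4), so (9/323) = +(323/9).
Reduce top mod 9: now compute (8/9).
Pull out 2^3: since 9 ≡ 1 (mod 8), (2/9) = +1, so (2/9)^3 = +1.
Reached (1/9) = 1. Collecting the sign flips along the way, the symbol is +1.

1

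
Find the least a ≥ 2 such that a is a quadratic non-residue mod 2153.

(2/2153) = +1, so 2 is a residue.
(3/2153) = −1, so 3 is the smallest positive non-residue mod 2153.

3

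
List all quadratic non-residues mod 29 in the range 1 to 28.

Square k = 1,…,14 (k and 29−k give the same square):
1²=1, 2²=4, 3²=9, 4²=16, 5²=25, 6²≡7, 7²≡20, 8²≡6, 9²≡23, 10²≡13, 11²≡5, 12²≡28, 13²≡24, 14²≡22 (mod 29).
The residues are {1, 4, 5, 6, 7, 9, 13, 16, 20, 22, 23, 24, 25, 28}; the non-residues are the remaining 14 nonzero classes.

2 3 8 10 11 12 14 15 17 18 19 21 26 27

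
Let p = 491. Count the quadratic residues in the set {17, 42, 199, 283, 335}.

3

(17/491) = +1 → QR.
(42/491) = +1 → QR.
(199/491) = +1 → QR.
(283/491) = -1 → non-residue.
(335/491) = -1 → non-residue.
Total quadratic residues among the 5: 3.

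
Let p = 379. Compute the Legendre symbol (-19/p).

First reduce: -19 ≡ 360 (mod 379).
Pull out 2^3: since 379 ≡ 3 (mod 8), (2/379) = -1, so (2/379)^3 = -1.
Reciprocity: 45 ≡ 1 and 379 ≡ 3 (mod 4), so (45/379) = +(379/45).
Reduce top mod 45: now compute (19/45).
Reciprocity: 19 ≡ 3 and 45 ≡ 1 (mod 4), so (19/45) = +(45/19).
Reduce top mod 19: now compute (7/19).
Reciprocity: 7 ≡ 3 and 19 ≡ 3 (mod 4), so (7/19) = −(19/7).
Reduce top mod 7: now compute (5/7).
Reciprocity: 5 ≡ 1 and 7 ≡ 3 (mod 4), so (5/7) = +(7/5).
Reduce top mod 5: now compute (2/5).
Pull out 2: since 5 ≡ 5 (mod 8), (2/5) = -1.
Reached (1/5) = 1. Collecting the sign flips along the way, the symbol is -1.

-1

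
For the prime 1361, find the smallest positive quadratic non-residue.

(2/1361) = +1, so 2 is a residue.
(3/1361) = −1, so 3 is the smallest positive non-residue mod 1361.

3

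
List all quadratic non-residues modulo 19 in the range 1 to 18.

Square k = 1,…,9 (k and 19−k give the same square):
1²=1, 2²=4, 3²=9, 4²=16, 5²≡6, 6²≡17, 7²≡11, 8²≡7, 9²≡5 (mod 19).
The residues are {1, 4, 5, 6, 7, 9, 11, 16, 17}; the non-residues are the remaining 9 nonzero classes.

2 3 8 10 12 13 14 15 18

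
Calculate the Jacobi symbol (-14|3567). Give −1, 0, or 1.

1

First reduce: -14 ≡ 3553 (mod 3567).
Reciprocity: 3553 ≡ 1 and 3567 ≡ 3 (mod 4), so (3553/3567) = +(3567/3553).
Reduce top mod 3553: now compute (14/3553).
Pull out 2: since 3553 ≡ 1 (mod 8), (2/3553) = +1.
Reciprocity: 7 ≡ 3 and 3553 ≡ 1 (mod 4), so (7/3553) = +(3553/7).
Reduce top mod 7: now compute (4/7).
Pull out 2^2: since 7 ≡ 7 (mod 8), (2/7) = +1, so (2/7)^2 = +1.
Reached (1/7) = 1. Collecting the sign flips along the way, the symbol is +1.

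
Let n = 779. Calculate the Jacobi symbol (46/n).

Pull out 2: since 779 ≡ 3 (mod 8), (2/779) = -1.
Reciprocity: 23 ≡ 3 and 779 ≡ 3 (mod 4), so (23/779) = −(779/23).
Reduce top mod 23: now compute (20/23).
Pull out 2^2: since 23 ≡ 7 (mod 8), (2/23) = +1, so (2/23)^2 = +1.
Reciprocity: 5 ≡ 1 and 23 ≡ 3 (mod 4), so (5/23) = +(23/5).
Reduce top mod 5: now compute (3/5).
Reciprocity: 3 ≡ 3 and 5 ≡ 1 (mod 4), so (3/5) = +(5/3).
Reduce top mod 3: now compute (2/3).
Pull out 2: since 3 ≡ 3 (mod 8), (2/3) = -1.
Reached (1/3) = 1. Collecting the sign flips along the way, the symbol is -1.

-1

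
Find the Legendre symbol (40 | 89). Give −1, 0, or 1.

Pull out 2^3: since 89 ≡ 1 (mod 8), (2/89) = +1, so (2/89)^3 = +1.
Reciprocity: 5 ≡ 1 and 89 ≡ 1 (mod 4), so (5/89) = +(89/5).
Reduce top mod 5: now compute (4/5).
Pull out 2^2: since 5 ≡ 5 (mod 8), (2/5) = -1, so (2/5)^2 = +1.
Reached (1/5) = 1. Collecting the sign flips along the way, the symbol is +1.

1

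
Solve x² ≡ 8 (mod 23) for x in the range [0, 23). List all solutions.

Since 23 ≡ 3 (mod 4), a square root of 8 is 8^((23+1)/4) = 8^6 mod 23.
Repeated squaring: 8^2≡18, 8^4≡2 (mod 23).
8^6 = 8^(4+2) ≡ 13 (mod 23).
Check: 13² = 169 ≡ 8 (mod 23). The two roots are 10 and 13.

10, 13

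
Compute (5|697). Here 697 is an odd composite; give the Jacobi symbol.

Reciprocity: 5 ≡ 1 and 697 ≡ 1 (mod 4), so (5/697) = +(697/5).
Reduce top mod 5: now compute (2/5).
Pull out 2: since 5 ≡ 5 (mod 8), (2/5) = -1.
Reached (1/5) = 1. Collecting the sign flips along the way, the symbol is -1.

-1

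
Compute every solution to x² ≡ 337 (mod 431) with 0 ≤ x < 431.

145, 286

Since 431 ≡ 3 (mod 4), a square root of 337 is 337^((431+1)/4) = 337^108 mod 431.
Repeated squaring: 337^2≡216, 337^4≡108, 337^8≡27, 337^16≡298, 337^32≡18, 337^64≡324 (mod 431).
337^108 = 337^(64+32+8+4) ≡ 145 (mod 431).
Check: 145² = 21025 ≡ 337 (mod 431). The two roots are 145 and 286.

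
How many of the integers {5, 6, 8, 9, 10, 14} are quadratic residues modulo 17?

(5/17) = -1 → non-residue.
(6/17) = -1 → non-residue.
(8/17) = +1 → QR.
(9/17) = +1 → QR.
(10/17) = -1 → non-residue.
(14/17) = -1 → non-residue.
Total quadratic residues among the 6: 2.

2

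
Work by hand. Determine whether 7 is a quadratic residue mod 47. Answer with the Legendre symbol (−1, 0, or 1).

Euler's criterion: (7/47) ≡ 7^23 (mod 47).
7^2 ≡ 2 (mod 47)
7^4 ≡ 4 (mod 47)
7^8 ≡ 16 (mod 47)
7^16 ≡ 21 (mod 47)
7^23 = 7^(16+4+2+1) ≡ 1 (mod 47).
Result is 1, so (7/47) = 1.

1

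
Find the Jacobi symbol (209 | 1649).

Reciprocity: 209 ≡ 1 and 1649 ≡ 1 (mod 4), so (209/1649) = +(1649/209).
Reduce top mod 209: now compute (186/209).
Pull out 2: since 209 ≡ 1 (mod 8), (2/209) = +1.
Reciprocity: 93 ≡ 1 and 209 ≡ 1 (mod 4), so (93/209) = +(209/93).
Reduce top mod 93: now compute (23/93).
Reciprocity: 23 ≡ 3 and 93 ≡ 1 (mod 4), so (23/93) = +(93/23).
Reduce top mod 23: now compute (1/23).
Reached (1/23) = 1. Collecting the sign flips along the way, the symbol is +1.

1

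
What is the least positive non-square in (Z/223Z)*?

(2/223) = +1, so 2 is a residue.
(3/223) = −1, so 3 is the smallest positive non-residue mod 223.

3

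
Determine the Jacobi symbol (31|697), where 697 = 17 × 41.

Reciprocity: 31 ≡ 3 and 697 ≡ 1 (mod 4), so (31/697) = +(697/31).
Reduce top mod 31: now compute (15/31).
Reciprocity: 15 ≡ 3 and 31 ≡ 3 (mod 4), so (15/31) = −(31/15).
Reduce top mod 15: now compute (1/15).
Reached (1/15) = 1. Collecting the sign flips along the way, the symbol is -1.

-1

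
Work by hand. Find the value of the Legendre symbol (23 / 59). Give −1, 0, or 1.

-1

Reciprocity: 23 ≡ 3 and 59 ≡ 3 (mod 4), so (23/59) = −(59/23).
Reduce top mod 23: now compute (13/23).
Reciprocity: 13 ≡ 1 and 23 ≡ 3 (mod 4), so (13/23) = +(23/13).
Reduce top mod 13: now compute (10/13).
Pull out 2: since 13 ≡ 5 (mod 8), (2/13) = -1.
Reciprocity: 5 ≡ 1 and 13 ≡ 1 (mod 4), so (5/13) = +(13/5).
Reduce top mod 5: now compute (3/5).
Reciprocity: 3 ≡ 3 and 5 ≡ 1 (mod 4), so (3/5) = +(5/3).
Reduce top mod 3: now compute (2/3).
Pull out 2: since 3 ≡ 3 (mod 8), (2/3) = -1.
Reached (1/3) = 1. Collecting the sign flips along the way, the symbol is -1.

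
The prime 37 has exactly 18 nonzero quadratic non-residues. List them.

2, 5, 6, 8, 13, 14, 15, 17, 18, 19, 20, 22, 23, 24, 29, 31, 32, 35

Square k = 1,…,18 (k and 37−k give the same square):
1²=1, 2²=4, 3²=9, 4²=16, 5²=25, 6²=36, 7²≡12, 8²≡27, 9²≡7, 10²≡26, 11²≡10, 12²≡33, 13²≡21, 14²≡11, 15²≡3, 16²≡34, 17²≡30, 18²≡28 (mod 37).
The residues are {1, 3, 4, 7, 9, 10, 11, 12, 16, 21, 25, 26, 27, 28, 30, 33, 34, 36}; the non-residues are the remaining 18 nonzero classes.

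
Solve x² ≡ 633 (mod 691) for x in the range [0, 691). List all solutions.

226, 465

Since 691 ≡ 3 (mod 4), a square root of 633 is 633^((691+1)/4) = 633^173 mod 691.
Repeated squaring: 633^2≡600, 633^4≡680, 633^8≡121, 633^16≡130, 633^32≡316, 633^64≡352, 633^128≡215 (mod 691).
633^173 = 633^(128+32+8+4+1) ≡ 465 (mod 691).
Check: 465² = 216225 ≡ 633 (mod 691). The two roots are 226 and 465.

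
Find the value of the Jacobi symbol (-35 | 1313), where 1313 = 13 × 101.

First reduce: -35 ≡ 1278 (mod 1313).
Pull out 2: since 1313 ≡ 1 (mod 8), (2/1313) = +1.
Reciprocity: 639 ≡ 3 and 1313 ≡ 1 (mod 4), so (639/1313) = +(1313/639).
Reduce top mod 639: now compute (35/639).
Reciprocity: 35 ≡ 3 and 639 ≡ 3 (mod 4), so (35/639) = −(639/35).
Reduce top mod 35: now compute (9/35).
Reciprocity: 9 ≡ 1 and 35 ≡ 3 (mod 4), so (9/35) = +(35/9).
Reduce top mod 9: now compute (8/9).
Pull out 2^3: since 9 ≡ 1 (mod 8), (2/9) = +1, so (2/9)^3 = +1.
Reached (1/9) = 1. Collecting the sign flips along the way, the symbol is -1.

-1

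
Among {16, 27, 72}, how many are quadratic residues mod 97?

(16/97) = +1 → QR.
(27/97) = +1 → QR.
(72/97) = +1 → QR.
Total quadratic residues among the 3: 3.

3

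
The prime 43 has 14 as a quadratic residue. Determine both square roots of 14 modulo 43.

10, 33

Since 43 ≡ 3 (mod 4), a square root of 14 is 14^((43+1)/4) = 14^11 mod 43.
Repeated squaring: 14^2≡24, 14^4≡17, 14^8≡31 (mod 43).
14^11 = 14^(8+2+1) ≡ 10 (mod 43).
Check: 10² = 100 ≡ 14 (mod 43). The two roots are 10 and 33.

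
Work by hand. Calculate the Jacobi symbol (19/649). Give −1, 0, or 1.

-1

Reciprocity: 19 ≡ 3 and 649 ≡ 1 (mod 4), so (19/649) = +(649/19).
Reduce top mod 19: now compute (3/19).
Reciprocity: 3 ≡ 3 and 19 ≡ 3 (mod 4), so (3/19) = −(19/3).
Reduce top mod 3: now compute (1/3).
Reached (1/3) = 1. Collecting the sign flips along the way, the symbol is -1.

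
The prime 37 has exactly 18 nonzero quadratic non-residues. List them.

2, 5, 6, 8, 13, 14, 15, 17, 18, 19, 20, 22, 23, 24, 29, 31, 32, 35

Square k = 1,…,18 (k and 37−k give the same square):
1²=1, 2²=4, 3²=9, 4²=16, 5²=25, 6²=36, 7²≡12, 8²≡27, 9²≡7, 10²≡26, 11²≡10, 12²≡33, 13²≡21, 14²≡11, 15²≡3, 16²≡34, 17²≡30, 18²≡28 (mod 37).
The residues are {1, 3, 4, 7, 9, 10, 11, 12, 16, 21, 25, 26, 27, 28, 30, 33, 34, 36}; the non-residues are the remaining 18 nonzero classes.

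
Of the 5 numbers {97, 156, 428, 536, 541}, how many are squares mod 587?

(97/587) = -1 → non-residue.
(156/587) = -1 → non-residue.
(428/587) = -1 → non-residue.
(536/587) = -1 → non-residue.
(541/587) = -1 → non-residue.
Total quadratic residues among the 5: 0.

0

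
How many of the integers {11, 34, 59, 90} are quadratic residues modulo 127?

2

(11/127) = +1 → QR.
(34/127) = +1 → QR.
(59/127) = -1 → non-residue.
(90/127) = -1 → non-residue.
Total quadratic residues among the 4: 2.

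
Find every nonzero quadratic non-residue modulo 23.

Square k = 1,…,11 (k and 23−k give the same square):
1²=1, 2²=4, 3²=9, 4²=16, 5²≡2, 6²≡13, 7²≡3, 8²≡18, 9²≡12, 10²≡8, 11²≡6 (mod 23).
The residues are {1, 2, 3, 4, 6, 8, 9, 12, 13, 16, 18}; the non-residues are the remaining 11 nonzero classes.

5,7,10,11,14,15,17,19,20,21,22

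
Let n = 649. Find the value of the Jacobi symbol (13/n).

1

Reciprocity: 13 ≡ 1 and 649 ≡ 1 (mod 4), so (13/649) = +(649/13).
Reduce top mod 13: now compute (12/13).
Pull out 2^2: since 13 ≡ 5 (mod 8), (2/13) = -1, so (2/13)^2 = +1.
Reciprocity: 3 ≡ 3 and 13 ≡ 1 (mod 4), so (3/13) = +(13/3).
Reduce top mod 3: now compute (1/3).
Reached (1/3) = 1. Collecting the sign flips along the way, the symbol is +1.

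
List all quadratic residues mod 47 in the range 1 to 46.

1 2 3 4 6 7 8 9 12 14 16 17 18 21 24 25 27 28 32 34 36 37 42

Square k = 1,…,23 (k and 47−k give the same square):
1²=1, 2²=4, 3²=9, 4²=16, 5²=25, 6²=36, 7²≡2, 8²≡17, 9²≡34, 10²≡6, 11²≡27, 12²≡3, 13²≡28, 14²≡8, 15²≡37, 16²≡21, 17²≡7, 18²≡42, 19²≡32, 20²≡24, 21²≡18, 22²≡14, 23²≡12 (mod 47).
So the quadratic residues mod 47 are {1, 2, 3, 4, 6, 7, 8, 9, 12, 14, 16, 17, 18, 21, 24, 25, 27, 28, 32, 34, 36, 37, 42}.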